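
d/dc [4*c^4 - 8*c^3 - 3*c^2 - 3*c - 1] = 16*c^3 - 24*c^2 - 6*c - 3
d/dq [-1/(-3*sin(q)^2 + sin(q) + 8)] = (1 - 6*sin(q))*cos(q)/(-3*sin(q)^2 + sin(q) + 8)^2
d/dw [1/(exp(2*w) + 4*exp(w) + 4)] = 2*(-exp(w) - 2)*exp(w)/(exp(2*w) + 4*exp(w) + 4)^2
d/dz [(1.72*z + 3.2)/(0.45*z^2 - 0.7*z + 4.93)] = (-0.774*z^2 - 2.88*z + 10.7196)/(0.2025*z^4 - 0.63*z^3 + 4.927*z^2 - 6.902*z + 24.3049)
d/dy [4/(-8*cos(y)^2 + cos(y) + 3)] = 4*(1 - 16*cos(y))*sin(y)/(-8*cos(y)^2 + cos(y) + 3)^2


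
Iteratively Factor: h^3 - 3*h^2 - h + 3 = (h - 3)*(h^2 - 1) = (h - 3)*(h + 1)*(h - 1)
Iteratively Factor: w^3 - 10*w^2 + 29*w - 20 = (w - 5)*(w^2 - 5*w + 4) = (w - 5)*(w - 1)*(w - 4)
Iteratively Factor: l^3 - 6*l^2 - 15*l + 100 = (l - 5)*(l^2 - l - 20) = (l - 5)^2*(l + 4)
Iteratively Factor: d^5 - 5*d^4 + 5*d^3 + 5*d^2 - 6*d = (d)*(d^4 - 5*d^3 + 5*d^2 + 5*d - 6) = d*(d - 2)*(d^3 - 3*d^2 - d + 3) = d*(d - 2)*(d + 1)*(d^2 - 4*d + 3) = d*(d - 3)*(d - 2)*(d + 1)*(d - 1)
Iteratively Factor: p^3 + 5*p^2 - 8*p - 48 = (p - 3)*(p^2 + 8*p + 16) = (p - 3)*(p + 4)*(p + 4)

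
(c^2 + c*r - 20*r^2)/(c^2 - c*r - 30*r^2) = (-c + 4*r)/(-c + 6*r)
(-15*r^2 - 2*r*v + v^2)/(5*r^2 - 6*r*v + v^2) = (-3*r - v)/(r - v)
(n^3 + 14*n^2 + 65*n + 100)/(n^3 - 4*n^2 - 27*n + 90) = (n^2 + 9*n + 20)/(n^2 - 9*n + 18)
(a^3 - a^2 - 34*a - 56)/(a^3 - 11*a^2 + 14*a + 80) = (a^2 - 3*a - 28)/(a^2 - 13*a + 40)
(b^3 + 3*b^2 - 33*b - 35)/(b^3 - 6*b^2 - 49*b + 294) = (b^2 - 4*b - 5)/(b^2 - 13*b + 42)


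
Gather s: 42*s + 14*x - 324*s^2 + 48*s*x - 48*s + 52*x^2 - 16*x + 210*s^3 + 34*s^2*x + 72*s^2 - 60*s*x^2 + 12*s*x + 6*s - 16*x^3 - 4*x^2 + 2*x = 210*s^3 + s^2*(34*x - 252) + s*(-60*x^2 + 60*x) - 16*x^3 + 48*x^2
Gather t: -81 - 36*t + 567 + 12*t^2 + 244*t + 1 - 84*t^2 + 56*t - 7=-72*t^2 + 264*t + 480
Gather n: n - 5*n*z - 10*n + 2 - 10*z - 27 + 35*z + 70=n*(-5*z - 9) + 25*z + 45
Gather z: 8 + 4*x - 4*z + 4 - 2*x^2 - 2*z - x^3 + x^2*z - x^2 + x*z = -x^3 - 3*x^2 + 4*x + z*(x^2 + x - 6) + 12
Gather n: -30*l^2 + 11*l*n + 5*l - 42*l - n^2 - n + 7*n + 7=-30*l^2 - 37*l - n^2 + n*(11*l + 6) + 7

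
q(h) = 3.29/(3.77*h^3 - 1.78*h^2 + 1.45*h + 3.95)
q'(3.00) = -0.03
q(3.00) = 0.03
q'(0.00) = -0.31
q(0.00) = 0.83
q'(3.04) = -0.03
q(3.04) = 0.03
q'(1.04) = -0.54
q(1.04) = 0.42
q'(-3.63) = -0.01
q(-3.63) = -0.02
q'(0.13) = -0.23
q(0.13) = 0.80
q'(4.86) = -0.01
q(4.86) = 0.01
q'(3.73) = -0.01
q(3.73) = 0.02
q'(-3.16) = -0.02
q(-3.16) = -0.02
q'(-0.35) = -1.43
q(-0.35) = 1.07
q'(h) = 3.29*(-11.31*h^2 + 3.56*h - 1.45)/(3.77*h^3 - 1.78*h^2 + 1.45*h + 3.95)^2 = (-37.2099*h^2 + 11.7124*h - 4.7705)/(3.77*h^3 - 1.78*h^2 + 1.45*h + 3.95)^2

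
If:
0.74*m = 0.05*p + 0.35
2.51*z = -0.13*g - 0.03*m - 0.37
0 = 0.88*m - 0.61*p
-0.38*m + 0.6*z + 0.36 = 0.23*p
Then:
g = -3.39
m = 0.52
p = 0.76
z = 0.02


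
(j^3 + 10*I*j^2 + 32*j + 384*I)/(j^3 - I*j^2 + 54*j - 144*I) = (j + 8*I)/(j - 3*I)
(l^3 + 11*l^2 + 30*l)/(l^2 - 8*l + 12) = l*(l^2 + 11*l + 30)/(l^2 - 8*l + 12)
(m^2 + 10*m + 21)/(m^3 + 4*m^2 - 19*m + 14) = (m + 3)/(m^2 - 3*m + 2)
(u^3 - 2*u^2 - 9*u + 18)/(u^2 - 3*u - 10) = (-u^3 + 2*u^2 + 9*u - 18)/(-u^2 + 3*u + 10)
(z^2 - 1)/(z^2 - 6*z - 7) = (z - 1)/(z - 7)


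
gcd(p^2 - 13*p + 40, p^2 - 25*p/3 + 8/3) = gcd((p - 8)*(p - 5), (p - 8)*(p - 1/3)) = p - 8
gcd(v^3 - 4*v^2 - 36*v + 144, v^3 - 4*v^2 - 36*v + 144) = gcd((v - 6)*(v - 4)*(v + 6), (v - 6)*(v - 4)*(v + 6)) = v^3 - 4*v^2 - 36*v + 144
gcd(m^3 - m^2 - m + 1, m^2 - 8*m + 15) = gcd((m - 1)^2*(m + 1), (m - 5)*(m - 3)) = 1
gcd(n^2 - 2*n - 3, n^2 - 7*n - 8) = n + 1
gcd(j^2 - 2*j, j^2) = j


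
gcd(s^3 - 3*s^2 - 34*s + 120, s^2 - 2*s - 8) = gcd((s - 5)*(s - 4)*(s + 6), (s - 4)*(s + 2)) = s - 4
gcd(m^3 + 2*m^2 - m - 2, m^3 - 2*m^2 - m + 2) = m^2 - 1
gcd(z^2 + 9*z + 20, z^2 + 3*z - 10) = z + 5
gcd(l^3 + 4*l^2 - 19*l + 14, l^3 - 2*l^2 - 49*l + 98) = l^2 + 5*l - 14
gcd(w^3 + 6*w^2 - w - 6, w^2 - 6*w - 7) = w + 1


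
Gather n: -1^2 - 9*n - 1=-9*n - 2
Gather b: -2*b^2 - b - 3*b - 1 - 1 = -2*b^2 - 4*b - 2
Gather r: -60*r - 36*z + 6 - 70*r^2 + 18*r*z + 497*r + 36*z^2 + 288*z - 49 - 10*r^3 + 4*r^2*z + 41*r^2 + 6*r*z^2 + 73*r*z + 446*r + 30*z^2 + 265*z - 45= -10*r^3 + r^2*(4*z - 29) + r*(6*z^2 + 91*z + 883) + 66*z^2 + 517*z - 88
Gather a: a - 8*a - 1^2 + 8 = 7 - 7*a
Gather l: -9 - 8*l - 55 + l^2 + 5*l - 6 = l^2 - 3*l - 70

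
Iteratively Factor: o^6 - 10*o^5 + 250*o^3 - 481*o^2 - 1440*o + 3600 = (o - 4)*(o^5 - 6*o^4 - 24*o^3 + 154*o^2 + 135*o - 900) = (o - 4)*(o + 3)*(o^4 - 9*o^3 + 3*o^2 + 145*o - 300) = (o - 4)*(o + 3)*(o + 4)*(o^3 - 13*o^2 + 55*o - 75) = (o - 5)*(o - 4)*(o + 3)*(o + 4)*(o^2 - 8*o + 15) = (o - 5)*(o - 4)*(o - 3)*(o + 3)*(o + 4)*(o - 5)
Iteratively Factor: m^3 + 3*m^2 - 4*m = (m)*(m^2 + 3*m - 4) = m*(m + 4)*(m - 1)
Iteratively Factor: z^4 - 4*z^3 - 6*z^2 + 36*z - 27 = (z + 3)*(z^3 - 7*z^2 + 15*z - 9) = (z - 1)*(z + 3)*(z^2 - 6*z + 9) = (z - 3)*(z - 1)*(z + 3)*(z - 3)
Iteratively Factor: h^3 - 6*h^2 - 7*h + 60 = (h - 4)*(h^2 - 2*h - 15) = (h - 5)*(h - 4)*(h + 3)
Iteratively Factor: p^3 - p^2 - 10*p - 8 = (p + 1)*(p^2 - 2*p - 8) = (p - 4)*(p + 1)*(p + 2)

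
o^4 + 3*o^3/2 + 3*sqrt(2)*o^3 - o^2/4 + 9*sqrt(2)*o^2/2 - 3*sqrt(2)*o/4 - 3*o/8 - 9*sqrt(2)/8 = (o - 1/2)*(o + 1/2)*(o + 3/2)*(o + 3*sqrt(2))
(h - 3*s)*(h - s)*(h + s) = h^3 - 3*h^2*s - h*s^2 + 3*s^3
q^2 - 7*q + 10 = (q - 5)*(q - 2)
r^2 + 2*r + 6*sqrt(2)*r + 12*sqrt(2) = (r + 2)*(r + 6*sqrt(2))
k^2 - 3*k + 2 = (k - 2)*(k - 1)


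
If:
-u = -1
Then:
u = 1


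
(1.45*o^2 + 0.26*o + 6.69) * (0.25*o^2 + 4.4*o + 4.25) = 0.3625*o^4 + 6.445*o^3 + 8.979*o^2 + 30.541*o + 28.4325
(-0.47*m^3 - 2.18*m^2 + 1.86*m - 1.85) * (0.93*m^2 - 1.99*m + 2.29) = -0.4371*m^5 - 1.0921*m^4 + 4.9917*m^3 - 10.4141*m^2 + 7.9409*m - 4.2365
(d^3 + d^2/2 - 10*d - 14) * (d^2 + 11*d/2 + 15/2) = d^5 + 6*d^4 + d^3/4 - 261*d^2/4 - 152*d - 105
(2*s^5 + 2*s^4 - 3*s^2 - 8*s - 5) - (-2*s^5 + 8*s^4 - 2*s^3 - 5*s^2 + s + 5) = 4*s^5 - 6*s^4 + 2*s^3 + 2*s^2 - 9*s - 10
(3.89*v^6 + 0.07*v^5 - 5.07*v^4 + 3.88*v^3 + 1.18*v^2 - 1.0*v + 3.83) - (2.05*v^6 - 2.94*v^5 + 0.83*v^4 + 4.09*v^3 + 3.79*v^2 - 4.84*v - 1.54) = 1.84*v^6 + 3.01*v^5 - 5.9*v^4 - 0.21*v^3 - 2.61*v^2 + 3.84*v + 5.37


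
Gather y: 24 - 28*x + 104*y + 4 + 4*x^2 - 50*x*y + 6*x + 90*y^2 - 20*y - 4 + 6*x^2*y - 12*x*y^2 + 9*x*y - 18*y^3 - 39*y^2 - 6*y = 4*x^2 - 22*x - 18*y^3 + y^2*(51 - 12*x) + y*(6*x^2 - 41*x + 78) + 24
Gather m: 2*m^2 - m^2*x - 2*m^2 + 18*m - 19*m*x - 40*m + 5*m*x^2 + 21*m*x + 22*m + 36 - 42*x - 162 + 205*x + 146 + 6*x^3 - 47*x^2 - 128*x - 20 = -m^2*x + m*(5*x^2 + 2*x) + 6*x^3 - 47*x^2 + 35*x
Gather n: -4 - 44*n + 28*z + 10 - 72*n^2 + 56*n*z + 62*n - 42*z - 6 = -72*n^2 + n*(56*z + 18) - 14*z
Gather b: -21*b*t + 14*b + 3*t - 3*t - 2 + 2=b*(14 - 21*t)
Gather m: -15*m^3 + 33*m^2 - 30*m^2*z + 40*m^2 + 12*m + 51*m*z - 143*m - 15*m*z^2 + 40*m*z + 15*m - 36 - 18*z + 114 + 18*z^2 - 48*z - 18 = -15*m^3 + m^2*(73 - 30*z) + m*(-15*z^2 + 91*z - 116) + 18*z^2 - 66*z + 60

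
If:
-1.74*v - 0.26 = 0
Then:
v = -0.15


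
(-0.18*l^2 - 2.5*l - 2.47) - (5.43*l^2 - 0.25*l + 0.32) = -5.61*l^2 - 2.25*l - 2.79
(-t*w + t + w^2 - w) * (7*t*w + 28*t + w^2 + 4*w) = -7*t^2*w^2 - 21*t^2*w + 28*t^2 + 6*t*w^3 + 18*t*w^2 - 24*t*w + w^4 + 3*w^3 - 4*w^2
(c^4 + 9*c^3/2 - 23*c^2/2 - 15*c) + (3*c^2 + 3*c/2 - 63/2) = c^4 + 9*c^3/2 - 17*c^2/2 - 27*c/2 - 63/2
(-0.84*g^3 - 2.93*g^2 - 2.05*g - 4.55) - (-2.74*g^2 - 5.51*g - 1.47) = -0.84*g^3 - 0.19*g^2 + 3.46*g - 3.08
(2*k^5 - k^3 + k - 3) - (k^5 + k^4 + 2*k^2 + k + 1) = k^5 - k^4 - k^3 - 2*k^2 - 4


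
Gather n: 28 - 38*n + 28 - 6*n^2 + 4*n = -6*n^2 - 34*n + 56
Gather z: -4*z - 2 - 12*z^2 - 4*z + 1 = -12*z^2 - 8*z - 1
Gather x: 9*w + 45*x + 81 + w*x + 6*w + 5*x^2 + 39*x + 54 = 15*w + 5*x^2 + x*(w + 84) + 135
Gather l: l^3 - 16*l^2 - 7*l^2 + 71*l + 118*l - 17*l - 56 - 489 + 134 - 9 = l^3 - 23*l^2 + 172*l - 420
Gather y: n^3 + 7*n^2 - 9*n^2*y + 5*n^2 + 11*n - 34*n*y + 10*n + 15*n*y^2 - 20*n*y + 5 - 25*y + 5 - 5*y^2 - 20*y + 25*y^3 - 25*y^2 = n^3 + 12*n^2 + 21*n + 25*y^3 + y^2*(15*n - 30) + y*(-9*n^2 - 54*n - 45) + 10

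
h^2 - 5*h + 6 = (h - 3)*(h - 2)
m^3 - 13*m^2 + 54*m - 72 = (m - 6)*(m - 4)*(m - 3)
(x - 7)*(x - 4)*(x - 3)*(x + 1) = x^4 - 13*x^3 + 47*x^2 - 23*x - 84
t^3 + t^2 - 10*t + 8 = (t - 2)*(t - 1)*(t + 4)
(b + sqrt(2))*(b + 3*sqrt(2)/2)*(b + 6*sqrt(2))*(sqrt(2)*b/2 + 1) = sqrt(2)*b^4/2 + 19*b^3/2 + 25*sqrt(2)*b^2 + 51*b + 18*sqrt(2)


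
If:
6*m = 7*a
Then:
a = 6*m/7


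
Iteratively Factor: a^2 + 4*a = (a)*(a + 4)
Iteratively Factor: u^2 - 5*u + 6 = (u - 3)*(u - 2)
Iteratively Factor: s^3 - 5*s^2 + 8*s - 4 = (s - 1)*(s^2 - 4*s + 4) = (s - 2)*(s - 1)*(s - 2)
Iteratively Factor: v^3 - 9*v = (v)*(v^2 - 9) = v*(v + 3)*(v - 3)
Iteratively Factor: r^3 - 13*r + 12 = (r + 4)*(r^2 - 4*r + 3) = (r - 1)*(r + 4)*(r - 3)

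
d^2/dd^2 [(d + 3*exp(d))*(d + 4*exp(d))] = 7*d*exp(d) + 48*exp(2*d) + 14*exp(d) + 2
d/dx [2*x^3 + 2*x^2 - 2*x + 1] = 6*x^2 + 4*x - 2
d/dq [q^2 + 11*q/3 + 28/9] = 2*q + 11/3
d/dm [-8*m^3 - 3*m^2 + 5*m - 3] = -24*m^2 - 6*m + 5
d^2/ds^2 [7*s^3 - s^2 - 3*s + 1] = 42*s - 2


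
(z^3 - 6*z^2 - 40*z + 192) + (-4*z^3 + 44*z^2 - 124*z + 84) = -3*z^3 + 38*z^2 - 164*z + 276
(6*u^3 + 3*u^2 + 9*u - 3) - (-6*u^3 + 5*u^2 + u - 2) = 12*u^3 - 2*u^2 + 8*u - 1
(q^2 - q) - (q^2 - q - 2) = 2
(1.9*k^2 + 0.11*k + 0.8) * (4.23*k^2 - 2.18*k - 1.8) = 8.037*k^4 - 3.6767*k^3 - 0.2758*k^2 - 1.942*k - 1.44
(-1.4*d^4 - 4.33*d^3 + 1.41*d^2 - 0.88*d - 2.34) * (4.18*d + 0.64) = -5.852*d^5 - 18.9954*d^4 + 3.1226*d^3 - 2.776*d^2 - 10.3444*d - 1.4976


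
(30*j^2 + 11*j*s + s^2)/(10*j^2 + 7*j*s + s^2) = (6*j + s)/(2*j + s)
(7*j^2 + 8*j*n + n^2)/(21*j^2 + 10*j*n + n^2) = (j + n)/(3*j + n)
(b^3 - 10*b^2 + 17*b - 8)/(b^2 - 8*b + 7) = (b^2 - 9*b + 8)/(b - 7)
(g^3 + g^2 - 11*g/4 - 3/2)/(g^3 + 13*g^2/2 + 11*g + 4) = (g - 3/2)/(g + 4)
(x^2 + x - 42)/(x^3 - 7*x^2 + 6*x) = (x + 7)/(x*(x - 1))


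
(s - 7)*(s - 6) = s^2 - 13*s + 42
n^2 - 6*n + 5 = (n - 5)*(n - 1)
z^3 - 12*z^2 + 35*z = z*(z - 7)*(z - 5)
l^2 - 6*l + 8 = (l - 4)*(l - 2)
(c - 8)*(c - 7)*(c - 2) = c^3 - 17*c^2 + 86*c - 112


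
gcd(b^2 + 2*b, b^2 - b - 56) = 1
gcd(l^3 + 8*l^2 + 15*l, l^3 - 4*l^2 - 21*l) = l^2 + 3*l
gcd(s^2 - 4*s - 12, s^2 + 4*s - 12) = 1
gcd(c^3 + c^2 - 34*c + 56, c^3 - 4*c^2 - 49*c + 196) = c^2 + 3*c - 28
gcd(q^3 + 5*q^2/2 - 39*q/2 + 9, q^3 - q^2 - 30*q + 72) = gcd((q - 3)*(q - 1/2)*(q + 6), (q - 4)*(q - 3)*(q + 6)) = q^2 + 3*q - 18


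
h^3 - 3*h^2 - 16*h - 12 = (h - 6)*(h + 1)*(h + 2)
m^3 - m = m*(m - 1)*(m + 1)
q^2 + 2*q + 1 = (q + 1)^2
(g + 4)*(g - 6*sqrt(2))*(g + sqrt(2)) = g^3 - 5*sqrt(2)*g^2 + 4*g^2 - 20*sqrt(2)*g - 12*g - 48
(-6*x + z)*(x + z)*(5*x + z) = -30*x^3 - 31*x^2*z + z^3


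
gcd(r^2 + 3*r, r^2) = r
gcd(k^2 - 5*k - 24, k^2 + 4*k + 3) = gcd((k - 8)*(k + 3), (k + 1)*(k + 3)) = k + 3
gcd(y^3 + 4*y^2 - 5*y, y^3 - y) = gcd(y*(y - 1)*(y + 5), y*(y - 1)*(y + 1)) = y^2 - y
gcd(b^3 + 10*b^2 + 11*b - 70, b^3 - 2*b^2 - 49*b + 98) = b^2 + 5*b - 14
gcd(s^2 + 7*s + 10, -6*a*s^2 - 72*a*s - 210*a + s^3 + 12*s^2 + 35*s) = s + 5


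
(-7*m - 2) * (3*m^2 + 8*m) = -21*m^3 - 62*m^2 - 16*m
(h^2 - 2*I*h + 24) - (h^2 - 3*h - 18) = 3*h - 2*I*h + 42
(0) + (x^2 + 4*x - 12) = x^2 + 4*x - 12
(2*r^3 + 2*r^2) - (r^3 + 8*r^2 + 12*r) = r^3 - 6*r^2 - 12*r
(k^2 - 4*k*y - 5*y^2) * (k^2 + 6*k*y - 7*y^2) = k^4 + 2*k^3*y - 36*k^2*y^2 - 2*k*y^3 + 35*y^4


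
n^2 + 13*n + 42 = (n + 6)*(n + 7)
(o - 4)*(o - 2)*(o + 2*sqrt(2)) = o^3 - 6*o^2 + 2*sqrt(2)*o^2 - 12*sqrt(2)*o + 8*o + 16*sqrt(2)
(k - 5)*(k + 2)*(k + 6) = k^3 + 3*k^2 - 28*k - 60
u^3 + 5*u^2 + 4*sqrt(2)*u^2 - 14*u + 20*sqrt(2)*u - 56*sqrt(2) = (u - 2)*(u + 7)*(u + 4*sqrt(2))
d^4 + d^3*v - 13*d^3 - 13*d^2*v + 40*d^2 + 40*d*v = d*(d - 8)*(d - 5)*(d + v)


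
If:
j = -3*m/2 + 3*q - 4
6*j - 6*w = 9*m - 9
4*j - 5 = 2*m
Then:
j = 21/8 - w/2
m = 11/4 - w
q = 43/12 - 2*w/3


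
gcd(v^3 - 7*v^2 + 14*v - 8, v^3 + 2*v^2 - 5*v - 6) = v - 2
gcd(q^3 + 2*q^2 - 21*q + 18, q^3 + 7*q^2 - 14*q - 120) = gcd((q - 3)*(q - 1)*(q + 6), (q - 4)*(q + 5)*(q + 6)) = q + 6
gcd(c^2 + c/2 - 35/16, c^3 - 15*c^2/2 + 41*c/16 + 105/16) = c - 5/4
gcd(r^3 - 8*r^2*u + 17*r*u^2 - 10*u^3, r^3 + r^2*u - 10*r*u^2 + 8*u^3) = r^2 - 3*r*u + 2*u^2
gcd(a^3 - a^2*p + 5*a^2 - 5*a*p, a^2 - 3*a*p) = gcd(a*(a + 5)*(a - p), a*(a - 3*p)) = a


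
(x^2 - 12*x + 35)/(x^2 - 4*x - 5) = (x - 7)/(x + 1)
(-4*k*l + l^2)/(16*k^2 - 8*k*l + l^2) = -l/(4*k - l)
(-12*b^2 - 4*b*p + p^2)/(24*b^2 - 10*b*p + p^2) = (2*b + p)/(-4*b + p)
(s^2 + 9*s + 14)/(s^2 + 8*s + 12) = (s + 7)/(s + 6)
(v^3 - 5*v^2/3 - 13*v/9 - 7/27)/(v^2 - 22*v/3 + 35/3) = (9*v^2 + 6*v + 1)/(9*(v - 5))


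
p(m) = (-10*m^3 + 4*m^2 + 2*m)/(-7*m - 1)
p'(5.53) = 15.02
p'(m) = (-30*m^2 + 8*m + 2)/(-7*m - 1) + 7*(-10*m^3 + 4*m^2 + 2*m)/(-7*m - 1)^2 = 2*(70*m^3 + m^2 - 4*m - 1)/(49*m^2 + 14*m + 1)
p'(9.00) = 24.94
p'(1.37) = 3.13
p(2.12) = 4.61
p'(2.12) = 5.28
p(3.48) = 14.43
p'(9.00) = 24.94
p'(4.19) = 11.19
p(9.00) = 108.56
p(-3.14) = 16.34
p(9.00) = 108.56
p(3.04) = 10.68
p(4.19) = 21.66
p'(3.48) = 9.17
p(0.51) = -0.16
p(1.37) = 1.46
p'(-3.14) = -9.75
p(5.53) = 39.23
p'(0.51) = 0.62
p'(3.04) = 7.91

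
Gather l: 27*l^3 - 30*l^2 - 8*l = 27*l^3 - 30*l^2 - 8*l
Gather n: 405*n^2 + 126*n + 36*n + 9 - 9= 405*n^2 + 162*n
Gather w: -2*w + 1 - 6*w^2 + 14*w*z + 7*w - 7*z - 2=-6*w^2 + w*(14*z + 5) - 7*z - 1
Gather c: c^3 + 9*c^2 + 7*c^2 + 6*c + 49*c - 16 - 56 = c^3 + 16*c^2 + 55*c - 72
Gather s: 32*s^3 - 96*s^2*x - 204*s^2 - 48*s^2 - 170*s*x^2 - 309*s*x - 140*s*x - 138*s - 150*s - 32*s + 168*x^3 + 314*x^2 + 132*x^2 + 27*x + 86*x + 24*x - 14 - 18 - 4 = 32*s^3 + s^2*(-96*x - 252) + s*(-170*x^2 - 449*x - 320) + 168*x^3 + 446*x^2 + 137*x - 36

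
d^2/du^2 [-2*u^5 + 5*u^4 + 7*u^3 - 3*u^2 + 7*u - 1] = -40*u^3 + 60*u^2 + 42*u - 6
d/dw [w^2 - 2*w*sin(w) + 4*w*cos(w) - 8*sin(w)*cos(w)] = -4*w*sin(w) - 2*w*cos(w) + 2*w - 2*sin(w) + 4*cos(w) - 8*cos(2*w)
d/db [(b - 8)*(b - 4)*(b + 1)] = 3*b^2 - 22*b + 20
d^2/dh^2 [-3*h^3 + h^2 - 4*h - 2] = 2 - 18*h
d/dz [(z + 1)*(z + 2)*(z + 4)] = 3*z^2 + 14*z + 14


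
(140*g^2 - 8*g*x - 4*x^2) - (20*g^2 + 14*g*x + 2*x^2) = 120*g^2 - 22*g*x - 6*x^2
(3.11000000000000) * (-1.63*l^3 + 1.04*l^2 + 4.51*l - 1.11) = -5.0693*l^3 + 3.2344*l^2 + 14.0261*l - 3.4521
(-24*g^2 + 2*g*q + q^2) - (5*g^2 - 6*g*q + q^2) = -29*g^2 + 8*g*q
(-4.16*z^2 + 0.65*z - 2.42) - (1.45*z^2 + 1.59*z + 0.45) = -5.61*z^2 - 0.94*z - 2.87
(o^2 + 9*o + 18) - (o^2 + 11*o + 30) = -2*o - 12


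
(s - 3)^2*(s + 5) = s^3 - s^2 - 21*s + 45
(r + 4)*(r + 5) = r^2 + 9*r + 20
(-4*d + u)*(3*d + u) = -12*d^2 - d*u + u^2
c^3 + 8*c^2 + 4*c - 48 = (c - 2)*(c + 4)*(c + 6)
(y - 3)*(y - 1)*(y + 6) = y^3 + 2*y^2 - 21*y + 18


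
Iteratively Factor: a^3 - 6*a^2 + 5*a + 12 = (a - 3)*(a^2 - 3*a - 4) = (a - 4)*(a - 3)*(a + 1)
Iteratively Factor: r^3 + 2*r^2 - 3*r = (r + 3)*(r^2 - r) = (r - 1)*(r + 3)*(r)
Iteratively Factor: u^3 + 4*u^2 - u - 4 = (u + 1)*(u^2 + 3*u - 4) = (u - 1)*(u + 1)*(u + 4)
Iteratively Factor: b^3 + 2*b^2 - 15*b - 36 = (b - 4)*(b^2 + 6*b + 9) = (b - 4)*(b + 3)*(b + 3)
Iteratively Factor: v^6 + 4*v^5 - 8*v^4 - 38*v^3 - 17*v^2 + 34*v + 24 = (v - 1)*(v^5 + 5*v^4 - 3*v^3 - 41*v^2 - 58*v - 24) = (v - 1)*(v + 1)*(v^4 + 4*v^3 - 7*v^2 - 34*v - 24) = (v - 1)*(v + 1)*(v + 2)*(v^3 + 2*v^2 - 11*v - 12) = (v - 1)*(v + 1)^2*(v + 2)*(v^2 + v - 12) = (v - 1)*(v + 1)^2*(v + 2)*(v + 4)*(v - 3)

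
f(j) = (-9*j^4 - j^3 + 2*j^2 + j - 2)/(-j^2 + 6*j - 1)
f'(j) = (2*j - 6)*(-9*j^4 - j^3 + 2*j^2 + j - 2)/(-j^2 + 6*j - 1)^2 + (-36*j^3 - 3*j^2 + 4*j + 1)/(-j^2 + 6*j - 1) = (18*j^5 - 161*j^4 + 24*j^3 + 16*j^2 - 8*j + 11)/(j^4 - 12*j^3 + 38*j^2 - 12*j + 1)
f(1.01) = -2.31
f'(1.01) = -6.41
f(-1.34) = 2.43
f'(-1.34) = -5.15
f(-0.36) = 0.67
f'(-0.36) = 1.11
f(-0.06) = 1.51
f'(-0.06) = 6.20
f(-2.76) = 19.49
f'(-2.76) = -19.84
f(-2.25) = 10.91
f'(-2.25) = -13.92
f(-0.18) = 1.00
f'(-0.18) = 2.83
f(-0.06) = 1.51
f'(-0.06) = 6.20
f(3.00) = -92.12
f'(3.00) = -123.25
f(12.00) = 2576.08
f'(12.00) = 222.21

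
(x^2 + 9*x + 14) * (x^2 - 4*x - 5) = x^4 + 5*x^3 - 27*x^2 - 101*x - 70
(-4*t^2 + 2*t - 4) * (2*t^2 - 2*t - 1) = -8*t^4 + 12*t^3 - 8*t^2 + 6*t + 4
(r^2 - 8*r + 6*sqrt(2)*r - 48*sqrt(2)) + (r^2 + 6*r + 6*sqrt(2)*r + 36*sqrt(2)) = 2*r^2 - 2*r + 12*sqrt(2)*r - 12*sqrt(2)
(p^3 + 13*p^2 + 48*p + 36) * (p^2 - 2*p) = p^5 + 11*p^4 + 22*p^3 - 60*p^2 - 72*p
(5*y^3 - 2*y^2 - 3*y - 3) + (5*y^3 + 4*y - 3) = 10*y^3 - 2*y^2 + y - 6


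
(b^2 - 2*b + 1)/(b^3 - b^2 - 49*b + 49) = (b - 1)/(b^2 - 49)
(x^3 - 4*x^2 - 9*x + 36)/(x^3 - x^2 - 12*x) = (x - 3)/x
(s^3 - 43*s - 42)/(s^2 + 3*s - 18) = (s^2 - 6*s - 7)/(s - 3)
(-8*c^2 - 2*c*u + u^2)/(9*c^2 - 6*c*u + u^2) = (-8*c^2 - 2*c*u + u^2)/(9*c^2 - 6*c*u + u^2)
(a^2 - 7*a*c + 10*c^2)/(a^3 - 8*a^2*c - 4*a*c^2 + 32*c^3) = (a - 5*c)/(a^2 - 6*a*c - 16*c^2)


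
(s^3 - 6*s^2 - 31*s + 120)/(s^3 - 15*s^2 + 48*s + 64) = (s^2 + 2*s - 15)/(s^2 - 7*s - 8)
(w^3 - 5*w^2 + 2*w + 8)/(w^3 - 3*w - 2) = (w - 4)/(w + 1)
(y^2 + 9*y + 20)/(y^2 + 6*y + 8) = (y + 5)/(y + 2)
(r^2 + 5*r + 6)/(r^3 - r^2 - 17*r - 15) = (r + 2)/(r^2 - 4*r - 5)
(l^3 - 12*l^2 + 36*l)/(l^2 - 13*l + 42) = l*(l - 6)/(l - 7)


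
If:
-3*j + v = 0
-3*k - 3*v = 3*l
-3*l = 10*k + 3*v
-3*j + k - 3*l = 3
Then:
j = 1/2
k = 0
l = -3/2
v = 3/2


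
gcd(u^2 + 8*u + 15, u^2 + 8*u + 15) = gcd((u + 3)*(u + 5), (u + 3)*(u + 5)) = u^2 + 8*u + 15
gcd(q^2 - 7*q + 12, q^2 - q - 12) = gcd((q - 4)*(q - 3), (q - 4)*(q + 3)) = q - 4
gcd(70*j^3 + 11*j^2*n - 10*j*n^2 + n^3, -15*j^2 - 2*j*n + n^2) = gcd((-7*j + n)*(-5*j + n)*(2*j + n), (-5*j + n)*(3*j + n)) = 5*j - n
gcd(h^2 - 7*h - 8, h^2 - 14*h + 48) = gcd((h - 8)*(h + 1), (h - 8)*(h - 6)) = h - 8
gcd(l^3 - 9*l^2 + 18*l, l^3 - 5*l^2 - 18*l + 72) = l^2 - 9*l + 18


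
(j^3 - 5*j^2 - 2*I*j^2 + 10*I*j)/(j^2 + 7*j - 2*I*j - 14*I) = j*(j - 5)/(j + 7)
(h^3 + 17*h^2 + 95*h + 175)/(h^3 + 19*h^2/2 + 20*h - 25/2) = 2*(h + 7)/(2*h - 1)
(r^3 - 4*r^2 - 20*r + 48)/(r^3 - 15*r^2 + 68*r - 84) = (r + 4)/(r - 7)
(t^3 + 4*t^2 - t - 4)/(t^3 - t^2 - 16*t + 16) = (t + 1)/(t - 4)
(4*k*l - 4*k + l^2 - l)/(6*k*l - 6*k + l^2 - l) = (4*k + l)/(6*k + l)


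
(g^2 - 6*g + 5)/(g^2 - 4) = (g^2 - 6*g + 5)/(g^2 - 4)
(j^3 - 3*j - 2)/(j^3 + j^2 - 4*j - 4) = (j + 1)/(j + 2)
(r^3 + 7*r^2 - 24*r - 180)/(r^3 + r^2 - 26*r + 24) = (r^2 + r - 30)/(r^2 - 5*r + 4)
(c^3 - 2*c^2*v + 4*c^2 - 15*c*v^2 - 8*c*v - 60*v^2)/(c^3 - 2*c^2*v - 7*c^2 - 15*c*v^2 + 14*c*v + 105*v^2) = (c + 4)/(c - 7)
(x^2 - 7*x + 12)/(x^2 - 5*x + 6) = (x - 4)/(x - 2)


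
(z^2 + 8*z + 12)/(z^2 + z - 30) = (z + 2)/(z - 5)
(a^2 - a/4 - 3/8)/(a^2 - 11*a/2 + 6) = (8*a^2 - 2*a - 3)/(4*(2*a^2 - 11*a + 12))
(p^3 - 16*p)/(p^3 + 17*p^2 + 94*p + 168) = p*(p - 4)/(p^2 + 13*p + 42)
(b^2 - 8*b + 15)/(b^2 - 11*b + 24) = (b - 5)/(b - 8)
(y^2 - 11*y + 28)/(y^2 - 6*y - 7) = (y - 4)/(y + 1)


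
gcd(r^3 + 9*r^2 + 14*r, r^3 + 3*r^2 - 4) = r + 2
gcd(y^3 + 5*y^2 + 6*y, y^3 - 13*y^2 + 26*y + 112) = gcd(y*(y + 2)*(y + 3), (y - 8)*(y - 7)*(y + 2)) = y + 2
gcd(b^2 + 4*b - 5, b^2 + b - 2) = b - 1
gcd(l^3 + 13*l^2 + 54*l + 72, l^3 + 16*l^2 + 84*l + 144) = l^2 + 10*l + 24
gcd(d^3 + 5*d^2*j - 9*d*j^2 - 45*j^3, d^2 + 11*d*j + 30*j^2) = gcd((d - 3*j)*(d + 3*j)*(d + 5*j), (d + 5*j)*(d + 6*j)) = d + 5*j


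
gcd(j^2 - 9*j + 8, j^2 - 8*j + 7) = j - 1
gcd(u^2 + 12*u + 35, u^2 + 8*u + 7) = u + 7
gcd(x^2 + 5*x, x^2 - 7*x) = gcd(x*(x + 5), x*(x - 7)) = x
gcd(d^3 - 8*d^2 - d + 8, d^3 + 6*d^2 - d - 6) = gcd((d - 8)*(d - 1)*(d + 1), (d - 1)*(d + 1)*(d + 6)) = d^2 - 1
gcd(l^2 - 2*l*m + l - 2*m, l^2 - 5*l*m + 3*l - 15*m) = 1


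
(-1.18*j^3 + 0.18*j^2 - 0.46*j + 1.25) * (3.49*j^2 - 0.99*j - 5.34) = -4.1182*j^5 + 1.7964*j^4 + 4.5176*j^3 + 3.8567*j^2 + 1.2189*j - 6.675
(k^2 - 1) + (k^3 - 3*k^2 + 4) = k^3 - 2*k^2 + 3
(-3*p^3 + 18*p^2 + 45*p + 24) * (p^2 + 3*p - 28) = -3*p^5 + 9*p^4 + 183*p^3 - 345*p^2 - 1188*p - 672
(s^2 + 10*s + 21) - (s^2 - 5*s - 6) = 15*s + 27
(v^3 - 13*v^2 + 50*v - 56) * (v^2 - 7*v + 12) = v^5 - 20*v^4 + 153*v^3 - 562*v^2 + 992*v - 672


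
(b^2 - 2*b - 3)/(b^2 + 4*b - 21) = (b + 1)/(b + 7)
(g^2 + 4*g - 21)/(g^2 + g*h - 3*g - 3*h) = (g + 7)/(g + h)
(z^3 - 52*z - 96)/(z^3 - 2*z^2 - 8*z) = (z^2 - 2*z - 48)/(z*(z - 4))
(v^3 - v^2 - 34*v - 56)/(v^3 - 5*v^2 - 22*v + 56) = (v + 2)/(v - 2)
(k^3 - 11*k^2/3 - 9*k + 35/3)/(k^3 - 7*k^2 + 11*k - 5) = (k + 7/3)/(k - 1)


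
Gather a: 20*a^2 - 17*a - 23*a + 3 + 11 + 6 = 20*a^2 - 40*a + 20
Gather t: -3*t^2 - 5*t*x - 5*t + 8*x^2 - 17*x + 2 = -3*t^2 + t*(-5*x - 5) + 8*x^2 - 17*x + 2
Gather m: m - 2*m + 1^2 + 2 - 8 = -m - 5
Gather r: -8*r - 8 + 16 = 8 - 8*r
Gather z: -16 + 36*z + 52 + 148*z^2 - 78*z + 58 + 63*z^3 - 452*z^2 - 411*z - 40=63*z^3 - 304*z^2 - 453*z + 54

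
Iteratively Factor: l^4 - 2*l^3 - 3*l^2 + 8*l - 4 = (l - 1)*(l^3 - l^2 - 4*l + 4) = (l - 2)*(l - 1)*(l^2 + l - 2) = (l - 2)*(l - 1)*(l + 2)*(l - 1)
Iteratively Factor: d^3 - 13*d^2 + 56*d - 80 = (d - 4)*(d^2 - 9*d + 20) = (d - 4)^2*(d - 5)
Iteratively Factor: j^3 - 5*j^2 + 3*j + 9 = (j - 3)*(j^2 - 2*j - 3) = (j - 3)*(j + 1)*(j - 3)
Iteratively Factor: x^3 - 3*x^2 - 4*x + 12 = (x - 3)*(x^2 - 4) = (x - 3)*(x + 2)*(x - 2)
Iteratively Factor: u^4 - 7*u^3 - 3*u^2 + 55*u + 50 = (u - 5)*(u^3 - 2*u^2 - 13*u - 10) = (u - 5)*(u + 2)*(u^2 - 4*u - 5) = (u - 5)*(u + 1)*(u + 2)*(u - 5)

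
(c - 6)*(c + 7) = c^2 + c - 42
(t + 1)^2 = t^2 + 2*t + 1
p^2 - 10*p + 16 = (p - 8)*(p - 2)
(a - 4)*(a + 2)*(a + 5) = a^3 + 3*a^2 - 18*a - 40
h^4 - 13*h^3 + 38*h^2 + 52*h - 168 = (h - 7)*(h - 6)*(h - 2)*(h + 2)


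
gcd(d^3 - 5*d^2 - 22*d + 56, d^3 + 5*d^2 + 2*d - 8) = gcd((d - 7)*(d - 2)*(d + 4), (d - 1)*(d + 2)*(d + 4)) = d + 4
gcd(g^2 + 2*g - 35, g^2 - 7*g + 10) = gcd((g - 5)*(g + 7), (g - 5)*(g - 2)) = g - 5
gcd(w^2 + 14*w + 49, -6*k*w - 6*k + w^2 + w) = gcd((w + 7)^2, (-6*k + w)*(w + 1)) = 1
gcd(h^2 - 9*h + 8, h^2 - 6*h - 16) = h - 8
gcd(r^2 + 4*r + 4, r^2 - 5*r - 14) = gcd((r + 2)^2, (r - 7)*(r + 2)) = r + 2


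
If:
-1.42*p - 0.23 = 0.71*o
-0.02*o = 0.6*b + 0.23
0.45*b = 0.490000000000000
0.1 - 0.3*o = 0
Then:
No Solution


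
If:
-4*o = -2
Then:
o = 1/2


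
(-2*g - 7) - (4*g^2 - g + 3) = -4*g^2 - g - 10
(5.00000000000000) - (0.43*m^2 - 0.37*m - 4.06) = -0.43*m^2 + 0.37*m + 9.06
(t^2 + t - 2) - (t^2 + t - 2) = 0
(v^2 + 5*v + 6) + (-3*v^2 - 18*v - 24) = -2*v^2 - 13*v - 18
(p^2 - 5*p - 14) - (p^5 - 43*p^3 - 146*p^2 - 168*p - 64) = -p^5 + 43*p^3 + 147*p^2 + 163*p + 50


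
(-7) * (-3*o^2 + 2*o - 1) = 21*o^2 - 14*o + 7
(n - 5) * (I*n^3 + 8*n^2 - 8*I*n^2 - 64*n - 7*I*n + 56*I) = I*n^4 + 8*n^3 - 13*I*n^3 - 104*n^2 + 33*I*n^2 + 320*n + 91*I*n - 280*I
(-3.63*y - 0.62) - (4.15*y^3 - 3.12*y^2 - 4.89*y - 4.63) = -4.15*y^3 + 3.12*y^2 + 1.26*y + 4.01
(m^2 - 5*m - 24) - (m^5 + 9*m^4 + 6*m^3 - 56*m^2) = -m^5 - 9*m^4 - 6*m^3 + 57*m^2 - 5*m - 24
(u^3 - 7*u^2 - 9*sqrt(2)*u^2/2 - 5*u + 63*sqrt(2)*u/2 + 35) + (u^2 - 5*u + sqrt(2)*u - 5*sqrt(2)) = u^3 - 9*sqrt(2)*u^2/2 - 6*u^2 - 10*u + 65*sqrt(2)*u/2 - 5*sqrt(2) + 35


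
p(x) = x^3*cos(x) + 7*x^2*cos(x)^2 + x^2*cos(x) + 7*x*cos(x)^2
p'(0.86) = -1.44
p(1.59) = -0.12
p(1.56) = 0.07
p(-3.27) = 75.18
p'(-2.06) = -25.52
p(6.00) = 513.01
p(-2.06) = 5.49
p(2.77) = 36.51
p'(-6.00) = -41.20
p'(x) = -x^3*sin(x) - 14*x^2*sin(x)*cos(x) - x^2*sin(x) + 3*x^2*cos(x) - 14*x*sin(x)*cos(x) + 14*x*cos(x)^2 + 2*x*cos(x) + 7*cos(x)^2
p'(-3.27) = -47.17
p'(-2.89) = -72.42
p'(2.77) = 52.09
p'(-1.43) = 0.53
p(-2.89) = 51.15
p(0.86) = 5.66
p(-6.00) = 20.77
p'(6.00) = 427.28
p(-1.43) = -0.04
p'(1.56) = -6.72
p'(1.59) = -5.64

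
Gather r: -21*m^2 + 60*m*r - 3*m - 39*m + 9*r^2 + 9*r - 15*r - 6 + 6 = -21*m^2 - 42*m + 9*r^2 + r*(60*m - 6)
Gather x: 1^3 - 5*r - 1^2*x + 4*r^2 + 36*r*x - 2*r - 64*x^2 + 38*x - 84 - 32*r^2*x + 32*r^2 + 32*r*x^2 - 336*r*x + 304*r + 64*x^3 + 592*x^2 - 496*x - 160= 36*r^2 + 297*r + 64*x^3 + x^2*(32*r + 528) + x*(-32*r^2 - 300*r - 459) - 243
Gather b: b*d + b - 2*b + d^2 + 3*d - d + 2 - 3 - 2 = b*(d - 1) + d^2 + 2*d - 3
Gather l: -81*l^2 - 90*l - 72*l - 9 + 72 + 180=-81*l^2 - 162*l + 243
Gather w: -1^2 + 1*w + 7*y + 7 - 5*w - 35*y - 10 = -4*w - 28*y - 4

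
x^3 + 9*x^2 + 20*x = x*(x + 4)*(x + 5)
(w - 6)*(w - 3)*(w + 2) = w^3 - 7*w^2 + 36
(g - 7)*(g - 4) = g^2 - 11*g + 28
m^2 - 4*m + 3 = (m - 3)*(m - 1)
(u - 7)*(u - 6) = u^2 - 13*u + 42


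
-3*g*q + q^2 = q*(-3*g + q)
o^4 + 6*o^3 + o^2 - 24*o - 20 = (o - 2)*(o + 1)*(o + 2)*(o + 5)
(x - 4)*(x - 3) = x^2 - 7*x + 12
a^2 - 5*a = a*(a - 5)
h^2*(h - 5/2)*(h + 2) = h^4 - h^3/2 - 5*h^2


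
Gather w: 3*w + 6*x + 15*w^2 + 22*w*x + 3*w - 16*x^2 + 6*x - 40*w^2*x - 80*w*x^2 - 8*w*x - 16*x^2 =w^2*(15 - 40*x) + w*(-80*x^2 + 14*x + 6) - 32*x^2 + 12*x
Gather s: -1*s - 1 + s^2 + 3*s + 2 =s^2 + 2*s + 1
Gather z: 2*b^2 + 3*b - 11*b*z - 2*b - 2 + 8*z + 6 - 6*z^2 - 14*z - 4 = 2*b^2 + b - 6*z^2 + z*(-11*b - 6)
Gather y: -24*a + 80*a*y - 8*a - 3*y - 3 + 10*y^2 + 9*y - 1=-32*a + 10*y^2 + y*(80*a + 6) - 4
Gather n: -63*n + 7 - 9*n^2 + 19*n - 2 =-9*n^2 - 44*n + 5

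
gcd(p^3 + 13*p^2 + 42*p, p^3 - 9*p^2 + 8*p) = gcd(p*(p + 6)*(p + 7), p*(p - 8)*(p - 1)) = p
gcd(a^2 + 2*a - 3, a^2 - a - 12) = a + 3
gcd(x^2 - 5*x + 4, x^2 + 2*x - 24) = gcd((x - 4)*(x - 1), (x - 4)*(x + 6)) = x - 4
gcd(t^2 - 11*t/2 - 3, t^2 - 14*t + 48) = t - 6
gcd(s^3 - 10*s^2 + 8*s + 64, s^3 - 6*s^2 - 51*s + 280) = s - 8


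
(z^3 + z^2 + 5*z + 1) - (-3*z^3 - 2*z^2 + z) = 4*z^3 + 3*z^2 + 4*z + 1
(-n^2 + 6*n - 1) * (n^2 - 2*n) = -n^4 + 8*n^3 - 13*n^2 + 2*n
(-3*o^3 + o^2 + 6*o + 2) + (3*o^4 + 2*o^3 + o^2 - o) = 3*o^4 - o^3 + 2*o^2 + 5*o + 2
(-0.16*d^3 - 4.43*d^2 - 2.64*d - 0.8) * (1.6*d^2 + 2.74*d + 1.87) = -0.256*d^5 - 7.5264*d^4 - 16.6614*d^3 - 16.7977*d^2 - 7.1288*d - 1.496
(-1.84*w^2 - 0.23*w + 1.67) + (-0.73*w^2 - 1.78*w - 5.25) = -2.57*w^2 - 2.01*w - 3.58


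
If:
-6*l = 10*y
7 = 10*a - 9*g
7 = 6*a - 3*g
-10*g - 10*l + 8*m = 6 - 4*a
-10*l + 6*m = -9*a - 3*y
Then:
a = 7/4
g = 7/6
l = 475/86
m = 8501/1032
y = -285/86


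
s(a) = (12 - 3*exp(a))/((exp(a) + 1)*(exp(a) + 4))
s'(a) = -(12 - 3*exp(a))*exp(a)/((exp(a) + 1)*(exp(a) + 4)^2) - (12 - 3*exp(a))*exp(a)/((exp(a) + 1)^2*(exp(a) + 4)) - 3*exp(a)/((exp(a) + 1)*(exp(a) + 4))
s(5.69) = -0.01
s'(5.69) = 0.01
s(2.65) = -0.11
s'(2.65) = 0.04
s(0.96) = 0.17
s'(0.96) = -0.52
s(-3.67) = 2.89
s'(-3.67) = -0.11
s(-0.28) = 1.17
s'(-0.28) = -0.96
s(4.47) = -0.03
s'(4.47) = 0.03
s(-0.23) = 1.12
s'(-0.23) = -0.96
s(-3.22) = 2.83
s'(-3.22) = -0.17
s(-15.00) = 3.00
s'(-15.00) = 0.00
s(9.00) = 0.00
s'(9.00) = 0.00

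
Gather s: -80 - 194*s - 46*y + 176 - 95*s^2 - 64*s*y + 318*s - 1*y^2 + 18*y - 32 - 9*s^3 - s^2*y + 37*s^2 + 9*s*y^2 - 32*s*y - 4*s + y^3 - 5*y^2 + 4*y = -9*s^3 + s^2*(-y - 58) + s*(9*y^2 - 96*y + 120) + y^3 - 6*y^2 - 24*y + 64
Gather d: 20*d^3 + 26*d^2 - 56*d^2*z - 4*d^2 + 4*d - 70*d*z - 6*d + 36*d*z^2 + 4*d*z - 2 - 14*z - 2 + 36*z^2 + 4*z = 20*d^3 + d^2*(22 - 56*z) + d*(36*z^2 - 66*z - 2) + 36*z^2 - 10*z - 4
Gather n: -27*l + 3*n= -27*l + 3*n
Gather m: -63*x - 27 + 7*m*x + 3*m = m*(7*x + 3) - 63*x - 27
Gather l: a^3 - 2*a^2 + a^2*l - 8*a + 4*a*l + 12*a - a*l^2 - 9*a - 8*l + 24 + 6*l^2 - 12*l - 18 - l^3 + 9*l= a^3 - 2*a^2 - 5*a - l^3 + l^2*(6 - a) + l*(a^2 + 4*a - 11) + 6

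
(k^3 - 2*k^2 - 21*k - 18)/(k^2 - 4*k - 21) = (k^2 - 5*k - 6)/(k - 7)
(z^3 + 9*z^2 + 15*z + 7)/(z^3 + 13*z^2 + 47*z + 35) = (z + 1)/(z + 5)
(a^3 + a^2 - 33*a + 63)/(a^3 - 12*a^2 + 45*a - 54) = (a + 7)/(a - 6)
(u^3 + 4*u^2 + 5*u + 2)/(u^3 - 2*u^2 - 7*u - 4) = (u + 2)/(u - 4)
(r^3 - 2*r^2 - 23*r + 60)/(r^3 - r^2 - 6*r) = (r^2 + r - 20)/(r*(r + 2))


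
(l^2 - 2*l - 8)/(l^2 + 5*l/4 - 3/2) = 4*(l - 4)/(4*l - 3)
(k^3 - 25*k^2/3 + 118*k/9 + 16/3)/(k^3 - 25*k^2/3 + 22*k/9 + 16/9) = (3*k^2 - 26*k + 48)/(3*k^2 - 26*k + 16)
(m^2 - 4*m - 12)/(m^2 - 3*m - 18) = (m + 2)/(m + 3)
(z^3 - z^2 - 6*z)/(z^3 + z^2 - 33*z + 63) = z*(z + 2)/(z^2 + 4*z - 21)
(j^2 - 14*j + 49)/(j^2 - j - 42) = (j - 7)/(j + 6)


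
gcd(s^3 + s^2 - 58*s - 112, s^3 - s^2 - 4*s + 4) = s + 2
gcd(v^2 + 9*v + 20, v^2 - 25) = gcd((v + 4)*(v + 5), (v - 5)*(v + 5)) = v + 5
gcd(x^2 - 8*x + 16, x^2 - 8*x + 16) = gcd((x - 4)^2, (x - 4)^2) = x^2 - 8*x + 16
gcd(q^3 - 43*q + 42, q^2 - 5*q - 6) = q - 6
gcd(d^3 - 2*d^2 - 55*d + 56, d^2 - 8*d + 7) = d - 1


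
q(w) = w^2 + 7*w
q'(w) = 2*w + 7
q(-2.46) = -11.17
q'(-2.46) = 2.08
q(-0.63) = -4.01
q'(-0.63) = 5.74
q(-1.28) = -7.32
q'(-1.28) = 4.44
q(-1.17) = -6.82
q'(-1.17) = 4.66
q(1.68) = 14.58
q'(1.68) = 10.36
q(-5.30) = -9.01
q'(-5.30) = -3.60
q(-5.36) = -8.79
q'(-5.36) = -3.72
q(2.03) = 18.33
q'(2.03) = 11.06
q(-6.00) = -6.00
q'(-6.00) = -5.00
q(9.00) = 144.00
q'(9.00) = 25.00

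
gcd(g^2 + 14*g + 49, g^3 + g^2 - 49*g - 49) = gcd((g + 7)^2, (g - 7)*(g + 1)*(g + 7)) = g + 7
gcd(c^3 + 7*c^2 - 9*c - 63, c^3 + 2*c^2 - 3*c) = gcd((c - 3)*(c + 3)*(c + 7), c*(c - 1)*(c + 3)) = c + 3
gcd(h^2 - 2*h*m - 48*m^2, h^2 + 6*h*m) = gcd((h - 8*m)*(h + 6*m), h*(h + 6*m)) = h + 6*m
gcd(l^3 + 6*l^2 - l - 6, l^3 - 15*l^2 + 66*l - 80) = 1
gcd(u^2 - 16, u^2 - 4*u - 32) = u + 4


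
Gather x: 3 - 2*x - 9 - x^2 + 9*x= -x^2 + 7*x - 6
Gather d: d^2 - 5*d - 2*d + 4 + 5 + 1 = d^2 - 7*d + 10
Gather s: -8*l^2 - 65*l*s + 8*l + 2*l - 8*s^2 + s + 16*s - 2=-8*l^2 + 10*l - 8*s^2 + s*(17 - 65*l) - 2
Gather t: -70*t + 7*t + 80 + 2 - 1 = 81 - 63*t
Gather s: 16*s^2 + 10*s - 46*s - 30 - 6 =16*s^2 - 36*s - 36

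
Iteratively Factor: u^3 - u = (u)*(u^2 - 1) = u*(u - 1)*(u + 1)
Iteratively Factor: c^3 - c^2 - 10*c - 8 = (c - 4)*(c^2 + 3*c + 2) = (c - 4)*(c + 1)*(c + 2)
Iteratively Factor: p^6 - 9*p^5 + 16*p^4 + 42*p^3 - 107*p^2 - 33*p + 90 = (p + 1)*(p^5 - 10*p^4 + 26*p^3 + 16*p^2 - 123*p + 90) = (p - 1)*(p + 1)*(p^4 - 9*p^3 + 17*p^2 + 33*p - 90) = (p - 1)*(p + 1)*(p + 2)*(p^3 - 11*p^2 + 39*p - 45) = (p - 3)*(p - 1)*(p + 1)*(p + 2)*(p^2 - 8*p + 15) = (p - 5)*(p - 3)*(p - 1)*(p + 1)*(p + 2)*(p - 3)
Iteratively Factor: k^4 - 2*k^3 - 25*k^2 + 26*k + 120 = (k + 2)*(k^3 - 4*k^2 - 17*k + 60) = (k - 5)*(k + 2)*(k^2 + k - 12) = (k - 5)*(k - 3)*(k + 2)*(k + 4)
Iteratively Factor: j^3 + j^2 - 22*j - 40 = (j - 5)*(j^2 + 6*j + 8) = (j - 5)*(j + 4)*(j + 2)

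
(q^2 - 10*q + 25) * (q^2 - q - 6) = q^4 - 11*q^3 + 29*q^2 + 35*q - 150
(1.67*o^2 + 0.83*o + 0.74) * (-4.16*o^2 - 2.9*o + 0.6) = -6.9472*o^4 - 8.2958*o^3 - 4.4834*o^2 - 1.648*o + 0.444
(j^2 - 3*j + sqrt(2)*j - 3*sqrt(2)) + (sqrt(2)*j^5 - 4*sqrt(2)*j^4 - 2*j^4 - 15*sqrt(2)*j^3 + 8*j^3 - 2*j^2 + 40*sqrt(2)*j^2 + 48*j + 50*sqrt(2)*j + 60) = sqrt(2)*j^5 - 4*sqrt(2)*j^4 - 2*j^4 - 15*sqrt(2)*j^3 + 8*j^3 - j^2 + 40*sqrt(2)*j^2 + 45*j + 51*sqrt(2)*j - 3*sqrt(2) + 60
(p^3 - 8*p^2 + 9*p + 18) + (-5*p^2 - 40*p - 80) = p^3 - 13*p^2 - 31*p - 62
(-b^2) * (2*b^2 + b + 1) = -2*b^4 - b^3 - b^2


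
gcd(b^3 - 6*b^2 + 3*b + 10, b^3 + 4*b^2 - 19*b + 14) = b - 2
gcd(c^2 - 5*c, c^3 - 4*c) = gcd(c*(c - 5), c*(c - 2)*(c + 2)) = c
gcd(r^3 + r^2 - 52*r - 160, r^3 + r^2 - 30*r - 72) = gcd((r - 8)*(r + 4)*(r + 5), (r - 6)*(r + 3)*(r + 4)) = r + 4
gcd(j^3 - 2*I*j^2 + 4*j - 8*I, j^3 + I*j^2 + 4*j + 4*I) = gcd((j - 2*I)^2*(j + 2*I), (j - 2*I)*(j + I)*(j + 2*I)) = j^2 + 4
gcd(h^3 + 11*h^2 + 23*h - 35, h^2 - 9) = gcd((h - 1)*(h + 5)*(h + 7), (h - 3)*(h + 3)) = 1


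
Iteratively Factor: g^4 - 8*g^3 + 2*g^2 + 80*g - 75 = (g - 5)*(g^3 - 3*g^2 - 13*g + 15) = (g - 5)*(g - 1)*(g^2 - 2*g - 15) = (g - 5)*(g - 1)*(g + 3)*(g - 5)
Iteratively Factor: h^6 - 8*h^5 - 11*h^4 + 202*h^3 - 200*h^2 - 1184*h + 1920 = (h + 3)*(h^5 - 11*h^4 + 22*h^3 + 136*h^2 - 608*h + 640) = (h - 4)*(h + 3)*(h^4 - 7*h^3 - 6*h^2 + 112*h - 160) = (h - 4)*(h + 3)*(h + 4)*(h^3 - 11*h^2 + 38*h - 40) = (h - 5)*(h - 4)*(h + 3)*(h + 4)*(h^2 - 6*h + 8) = (h - 5)*(h - 4)^2*(h + 3)*(h + 4)*(h - 2)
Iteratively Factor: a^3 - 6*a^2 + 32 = (a - 4)*(a^2 - 2*a - 8) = (a - 4)*(a + 2)*(a - 4)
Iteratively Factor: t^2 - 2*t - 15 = (t + 3)*(t - 5)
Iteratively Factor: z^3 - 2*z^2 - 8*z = (z)*(z^2 - 2*z - 8) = z*(z + 2)*(z - 4)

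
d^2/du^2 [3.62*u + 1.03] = 0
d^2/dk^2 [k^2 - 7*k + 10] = 2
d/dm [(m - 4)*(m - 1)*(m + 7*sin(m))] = (m - 4)*(m - 1)*(7*cos(m) + 1) + (m - 4)*(m + 7*sin(m)) + (m - 1)*(m + 7*sin(m))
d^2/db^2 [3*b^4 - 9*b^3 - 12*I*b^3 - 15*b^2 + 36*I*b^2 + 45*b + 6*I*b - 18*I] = 36*b^2 + b*(-54 - 72*I) - 30 + 72*I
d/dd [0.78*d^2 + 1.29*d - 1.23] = 1.56*d + 1.29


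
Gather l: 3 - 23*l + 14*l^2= 14*l^2 - 23*l + 3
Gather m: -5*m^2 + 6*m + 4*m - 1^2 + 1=-5*m^2 + 10*m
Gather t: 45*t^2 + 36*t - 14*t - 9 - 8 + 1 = 45*t^2 + 22*t - 16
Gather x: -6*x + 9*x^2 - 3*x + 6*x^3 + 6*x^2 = 6*x^3 + 15*x^2 - 9*x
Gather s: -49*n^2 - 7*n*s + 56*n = -49*n^2 - 7*n*s + 56*n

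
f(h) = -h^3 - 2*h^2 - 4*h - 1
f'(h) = -3*h^2 - 4*h - 4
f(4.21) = -127.91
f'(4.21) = -74.01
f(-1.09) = 2.28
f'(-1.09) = -3.20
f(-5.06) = 97.59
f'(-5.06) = -60.57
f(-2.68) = 14.60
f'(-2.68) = -14.83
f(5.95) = -306.25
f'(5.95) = -134.01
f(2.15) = -28.78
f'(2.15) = -26.47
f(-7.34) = 316.06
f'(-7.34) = -136.27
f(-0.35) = 0.20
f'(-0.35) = -2.97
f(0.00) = -1.00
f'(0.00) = -4.00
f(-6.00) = 167.00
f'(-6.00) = -88.00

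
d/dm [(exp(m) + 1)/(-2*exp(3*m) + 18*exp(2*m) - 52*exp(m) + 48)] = (exp(3*m) - 3*exp(2*m) - 9*exp(m) + 25)*exp(m)/(exp(6*m) - 18*exp(5*m) + 133*exp(4*m) - 516*exp(3*m) + 1108*exp(2*m) - 1248*exp(m) + 576)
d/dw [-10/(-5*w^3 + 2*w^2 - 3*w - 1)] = 10*(-15*w^2 + 4*w - 3)/(5*w^3 - 2*w^2 + 3*w + 1)^2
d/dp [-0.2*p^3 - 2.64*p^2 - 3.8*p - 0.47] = -0.6*p^2 - 5.28*p - 3.8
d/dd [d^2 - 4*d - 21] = 2*d - 4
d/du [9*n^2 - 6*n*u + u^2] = -6*n + 2*u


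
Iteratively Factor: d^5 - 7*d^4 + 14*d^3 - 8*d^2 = (d - 4)*(d^4 - 3*d^3 + 2*d^2) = (d - 4)*(d - 1)*(d^3 - 2*d^2) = d*(d - 4)*(d - 1)*(d^2 - 2*d) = d^2*(d - 4)*(d - 1)*(d - 2)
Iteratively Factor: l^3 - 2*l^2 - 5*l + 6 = (l + 2)*(l^2 - 4*l + 3) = (l - 3)*(l + 2)*(l - 1)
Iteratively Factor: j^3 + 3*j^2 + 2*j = (j + 2)*(j^2 + j) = j*(j + 2)*(j + 1)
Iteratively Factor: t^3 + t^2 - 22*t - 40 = (t + 2)*(t^2 - t - 20) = (t + 2)*(t + 4)*(t - 5)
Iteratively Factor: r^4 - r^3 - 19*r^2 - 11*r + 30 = (r - 5)*(r^3 + 4*r^2 + r - 6) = (r - 5)*(r - 1)*(r^2 + 5*r + 6) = (r - 5)*(r - 1)*(r + 2)*(r + 3)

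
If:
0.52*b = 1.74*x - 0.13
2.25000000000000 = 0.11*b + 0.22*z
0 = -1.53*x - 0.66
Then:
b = -1.69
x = -0.43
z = 11.07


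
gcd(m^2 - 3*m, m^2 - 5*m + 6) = m - 3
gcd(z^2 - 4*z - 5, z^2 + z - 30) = z - 5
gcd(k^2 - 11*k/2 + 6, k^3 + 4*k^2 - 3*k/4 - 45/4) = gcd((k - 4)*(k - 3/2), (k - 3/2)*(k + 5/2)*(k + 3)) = k - 3/2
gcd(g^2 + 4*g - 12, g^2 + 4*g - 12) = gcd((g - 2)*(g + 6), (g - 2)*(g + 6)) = g^2 + 4*g - 12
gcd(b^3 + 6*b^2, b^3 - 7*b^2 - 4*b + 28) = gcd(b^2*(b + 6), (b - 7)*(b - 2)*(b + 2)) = 1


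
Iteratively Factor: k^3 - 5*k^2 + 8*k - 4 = (k - 1)*(k^2 - 4*k + 4) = (k - 2)*(k - 1)*(k - 2)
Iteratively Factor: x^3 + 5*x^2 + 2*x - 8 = (x + 2)*(x^2 + 3*x - 4) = (x + 2)*(x + 4)*(x - 1)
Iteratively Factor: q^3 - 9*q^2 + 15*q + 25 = (q + 1)*(q^2 - 10*q + 25) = (q - 5)*(q + 1)*(q - 5)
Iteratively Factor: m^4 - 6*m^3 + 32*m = (m - 4)*(m^3 - 2*m^2 - 8*m) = (m - 4)^2*(m^2 + 2*m) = m*(m - 4)^2*(m + 2)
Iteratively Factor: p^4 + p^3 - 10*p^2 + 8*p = (p + 4)*(p^3 - 3*p^2 + 2*p) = (p - 2)*(p + 4)*(p^2 - p) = (p - 2)*(p - 1)*(p + 4)*(p)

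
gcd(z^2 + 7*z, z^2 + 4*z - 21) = z + 7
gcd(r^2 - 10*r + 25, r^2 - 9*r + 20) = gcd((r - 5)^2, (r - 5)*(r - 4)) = r - 5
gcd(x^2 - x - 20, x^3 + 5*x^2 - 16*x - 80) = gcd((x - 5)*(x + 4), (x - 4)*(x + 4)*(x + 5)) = x + 4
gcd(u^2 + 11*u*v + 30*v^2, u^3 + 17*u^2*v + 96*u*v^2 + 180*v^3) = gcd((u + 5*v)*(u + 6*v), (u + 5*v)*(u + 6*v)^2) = u^2 + 11*u*v + 30*v^2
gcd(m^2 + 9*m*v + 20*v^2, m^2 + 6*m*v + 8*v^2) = m + 4*v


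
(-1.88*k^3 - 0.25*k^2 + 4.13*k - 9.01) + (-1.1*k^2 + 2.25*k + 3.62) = -1.88*k^3 - 1.35*k^2 + 6.38*k - 5.39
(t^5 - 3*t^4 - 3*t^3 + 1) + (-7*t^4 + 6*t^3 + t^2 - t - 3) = t^5 - 10*t^4 + 3*t^3 + t^2 - t - 2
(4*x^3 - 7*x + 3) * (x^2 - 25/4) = 4*x^5 - 32*x^3 + 3*x^2 + 175*x/4 - 75/4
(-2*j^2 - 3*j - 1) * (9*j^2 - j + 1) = -18*j^4 - 25*j^3 - 8*j^2 - 2*j - 1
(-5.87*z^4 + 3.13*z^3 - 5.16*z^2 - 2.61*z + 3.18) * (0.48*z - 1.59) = -2.8176*z^5 + 10.8357*z^4 - 7.4535*z^3 + 6.9516*z^2 + 5.6763*z - 5.0562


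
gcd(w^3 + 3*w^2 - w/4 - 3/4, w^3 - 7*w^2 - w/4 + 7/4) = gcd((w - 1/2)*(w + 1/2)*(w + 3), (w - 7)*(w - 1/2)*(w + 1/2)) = w^2 - 1/4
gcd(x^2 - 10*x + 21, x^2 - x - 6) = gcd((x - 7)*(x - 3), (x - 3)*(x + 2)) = x - 3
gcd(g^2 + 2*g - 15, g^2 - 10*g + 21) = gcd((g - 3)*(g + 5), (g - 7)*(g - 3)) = g - 3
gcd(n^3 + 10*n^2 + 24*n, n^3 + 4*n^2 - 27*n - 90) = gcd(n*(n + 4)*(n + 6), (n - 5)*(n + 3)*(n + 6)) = n + 6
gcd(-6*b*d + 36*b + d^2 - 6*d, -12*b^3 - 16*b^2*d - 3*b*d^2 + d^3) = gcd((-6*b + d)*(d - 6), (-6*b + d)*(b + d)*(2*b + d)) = 6*b - d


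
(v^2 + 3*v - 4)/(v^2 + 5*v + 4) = (v - 1)/(v + 1)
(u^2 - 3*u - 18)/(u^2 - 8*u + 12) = (u + 3)/(u - 2)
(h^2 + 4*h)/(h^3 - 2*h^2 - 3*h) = (h + 4)/(h^2 - 2*h - 3)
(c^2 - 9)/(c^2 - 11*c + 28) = (c^2 - 9)/(c^2 - 11*c + 28)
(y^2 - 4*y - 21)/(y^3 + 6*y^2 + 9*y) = (y - 7)/(y*(y + 3))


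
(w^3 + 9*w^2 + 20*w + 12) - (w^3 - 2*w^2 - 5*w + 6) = 11*w^2 + 25*w + 6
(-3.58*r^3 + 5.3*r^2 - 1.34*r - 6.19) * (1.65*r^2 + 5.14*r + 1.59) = -5.907*r^5 - 9.6562*r^4 + 19.3388*r^3 - 8.6741*r^2 - 33.9472*r - 9.8421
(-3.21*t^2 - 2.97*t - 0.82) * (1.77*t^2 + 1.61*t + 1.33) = -5.6817*t^4 - 10.425*t^3 - 10.5024*t^2 - 5.2703*t - 1.0906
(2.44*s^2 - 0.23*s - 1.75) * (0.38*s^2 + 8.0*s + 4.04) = 0.9272*s^4 + 19.4326*s^3 + 7.3526*s^2 - 14.9292*s - 7.07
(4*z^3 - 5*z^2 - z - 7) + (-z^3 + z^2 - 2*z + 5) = 3*z^3 - 4*z^2 - 3*z - 2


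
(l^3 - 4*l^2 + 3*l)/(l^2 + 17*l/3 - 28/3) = 3*l*(l^2 - 4*l + 3)/(3*l^2 + 17*l - 28)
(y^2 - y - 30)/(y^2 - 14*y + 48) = (y + 5)/(y - 8)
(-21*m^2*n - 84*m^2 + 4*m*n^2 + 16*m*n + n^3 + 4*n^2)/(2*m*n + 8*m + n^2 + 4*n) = (-21*m^2 + 4*m*n + n^2)/(2*m + n)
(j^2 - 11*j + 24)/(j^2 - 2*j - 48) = (j - 3)/(j + 6)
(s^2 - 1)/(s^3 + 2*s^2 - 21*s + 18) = (s + 1)/(s^2 + 3*s - 18)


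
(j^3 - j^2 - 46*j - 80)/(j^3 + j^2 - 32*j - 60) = (j - 8)/(j - 6)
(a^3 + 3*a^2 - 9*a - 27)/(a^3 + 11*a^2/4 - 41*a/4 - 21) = 4*(a^2 + 6*a + 9)/(4*a^2 + 23*a + 28)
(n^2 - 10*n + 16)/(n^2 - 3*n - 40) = (n - 2)/(n + 5)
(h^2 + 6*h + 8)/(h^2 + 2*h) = (h + 4)/h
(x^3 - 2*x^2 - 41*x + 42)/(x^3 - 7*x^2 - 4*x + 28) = (x^2 + 5*x - 6)/(x^2 - 4)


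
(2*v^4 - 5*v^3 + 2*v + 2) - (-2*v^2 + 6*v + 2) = 2*v^4 - 5*v^3 + 2*v^2 - 4*v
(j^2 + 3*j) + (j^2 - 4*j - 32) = 2*j^2 - j - 32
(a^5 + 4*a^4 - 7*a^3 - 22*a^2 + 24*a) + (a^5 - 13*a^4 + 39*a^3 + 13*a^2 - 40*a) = 2*a^5 - 9*a^4 + 32*a^3 - 9*a^2 - 16*a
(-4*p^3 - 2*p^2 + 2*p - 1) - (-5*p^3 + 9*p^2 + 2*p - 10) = p^3 - 11*p^2 + 9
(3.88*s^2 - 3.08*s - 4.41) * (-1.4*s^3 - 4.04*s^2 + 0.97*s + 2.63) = -5.432*s^5 - 11.3632*s^4 + 22.3808*s^3 + 25.0332*s^2 - 12.3781*s - 11.5983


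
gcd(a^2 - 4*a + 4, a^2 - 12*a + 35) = 1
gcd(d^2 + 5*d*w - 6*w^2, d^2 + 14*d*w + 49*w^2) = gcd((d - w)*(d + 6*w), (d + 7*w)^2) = 1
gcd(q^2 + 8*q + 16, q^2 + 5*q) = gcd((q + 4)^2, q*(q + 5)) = 1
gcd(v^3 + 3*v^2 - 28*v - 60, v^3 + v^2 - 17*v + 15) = 1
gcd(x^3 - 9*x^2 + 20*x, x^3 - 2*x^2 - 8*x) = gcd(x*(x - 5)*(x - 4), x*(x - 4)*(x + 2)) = x^2 - 4*x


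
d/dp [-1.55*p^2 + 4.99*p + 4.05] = 4.99 - 3.1*p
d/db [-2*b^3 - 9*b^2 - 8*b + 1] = -6*b^2 - 18*b - 8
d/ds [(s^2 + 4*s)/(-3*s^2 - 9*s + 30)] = (s^2 + 20*s + 40)/(3*(s^4 + 6*s^3 - 11*s^2 - 60*s + 100))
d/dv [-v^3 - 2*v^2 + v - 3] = -3*v^2 - 4*v + 1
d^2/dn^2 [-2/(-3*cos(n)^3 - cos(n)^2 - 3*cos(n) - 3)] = 2*((21*cos(n) + 8*cos(2*n) + 27*cos(3*n))*(3*cos(n)^3 + cos(n)^2 + 3*cos(n) + 3)/4 + 2*(9*cos(n)^2 + 2*cos(n) + 3)^2*sin(n)^2)/(3*cos(n)^3 + cos(n)^2 + 3*cos(n) + 3)^3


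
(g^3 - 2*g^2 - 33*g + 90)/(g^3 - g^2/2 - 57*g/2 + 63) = 2*(g - 5)/(2*g - 7)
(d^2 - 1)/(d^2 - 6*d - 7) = (d - 1)/(d - 7)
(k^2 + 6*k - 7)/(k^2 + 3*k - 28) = (k - 1)/(k - 4)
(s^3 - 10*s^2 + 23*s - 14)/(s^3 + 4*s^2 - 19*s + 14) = (s - 7)/(s + 7)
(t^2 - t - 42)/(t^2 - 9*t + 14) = (t + 6)/(t - 2)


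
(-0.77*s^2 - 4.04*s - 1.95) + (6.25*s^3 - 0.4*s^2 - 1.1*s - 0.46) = 6.25*s^3 - 1.17*s^2 - 5.14*s - 2.41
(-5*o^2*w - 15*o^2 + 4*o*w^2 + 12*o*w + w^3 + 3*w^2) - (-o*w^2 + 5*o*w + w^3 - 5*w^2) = -5*o^2*w - 15*o^2 + 5*o*w^2 + 7*o*w + 8*w^2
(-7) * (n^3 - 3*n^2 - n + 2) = -7*n^3 + 21*n^2 + 7*n - 14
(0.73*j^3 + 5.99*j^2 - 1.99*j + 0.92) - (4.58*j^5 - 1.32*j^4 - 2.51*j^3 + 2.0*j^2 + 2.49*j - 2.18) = -4.58*j^5 + 1.32*j^4 + 3.24*j^3 + 3.99*j^2 - 4.48*j + 3.1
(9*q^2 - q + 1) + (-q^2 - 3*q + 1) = 8*q^2 - 4*q + 2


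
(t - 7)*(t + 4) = t^2 - 3*t - 28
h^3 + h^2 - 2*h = h*(h - 1)*(h + 2)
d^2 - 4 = (d - 2)*(d + 2)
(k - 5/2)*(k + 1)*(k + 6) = k^3 + 9*k^2/2 - 23*k/2 - 15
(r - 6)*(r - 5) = r^2 - 11*r + 30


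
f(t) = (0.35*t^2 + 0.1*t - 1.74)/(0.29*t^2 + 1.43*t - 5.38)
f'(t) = (-0.58*t - 1.43)*(0.35*t^2 + 0.1*t - 1.74)/(0.29*t^2 + 1.43*t - 5.38)^2 + (0.7*t + 0.1)/(0.29*t^2 + 1.43*t - 5.38)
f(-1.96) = 0.08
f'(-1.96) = 0.18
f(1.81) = 0.22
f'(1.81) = -0.44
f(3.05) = 1.08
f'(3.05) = -0.73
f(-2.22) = 0.03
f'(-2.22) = 0.20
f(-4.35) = -0.73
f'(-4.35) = 0.61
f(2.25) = -0.37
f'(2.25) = -3.87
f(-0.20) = 0.31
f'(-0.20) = 0.08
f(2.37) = -1.28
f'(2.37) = -14.77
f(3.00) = 1.12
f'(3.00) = -0.90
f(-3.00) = -0.16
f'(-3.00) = 0.29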